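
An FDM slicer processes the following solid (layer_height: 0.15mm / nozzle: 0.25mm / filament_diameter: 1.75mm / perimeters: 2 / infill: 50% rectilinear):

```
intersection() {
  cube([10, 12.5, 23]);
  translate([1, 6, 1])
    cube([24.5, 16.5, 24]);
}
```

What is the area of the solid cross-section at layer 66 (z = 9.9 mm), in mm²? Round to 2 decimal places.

At z = 9.9 mm: the cube is present — its section is the full 10×12.5 rectangle (area 125.00 mm²); the cube at (1, 6) is present — its section is the full 24.5×16.5 rectangle (area 404.25 mm²); Keeping only the common overlap: the 24.5×16.5 cube at (1, 6) partially overlaps the 10×12.5 cube; clipping to the common part keeps 58.50 mm² — area = 58.50 mm². Overall, the cross-section is a single solid region. Net area = 58.50 mm².

58.50 mm²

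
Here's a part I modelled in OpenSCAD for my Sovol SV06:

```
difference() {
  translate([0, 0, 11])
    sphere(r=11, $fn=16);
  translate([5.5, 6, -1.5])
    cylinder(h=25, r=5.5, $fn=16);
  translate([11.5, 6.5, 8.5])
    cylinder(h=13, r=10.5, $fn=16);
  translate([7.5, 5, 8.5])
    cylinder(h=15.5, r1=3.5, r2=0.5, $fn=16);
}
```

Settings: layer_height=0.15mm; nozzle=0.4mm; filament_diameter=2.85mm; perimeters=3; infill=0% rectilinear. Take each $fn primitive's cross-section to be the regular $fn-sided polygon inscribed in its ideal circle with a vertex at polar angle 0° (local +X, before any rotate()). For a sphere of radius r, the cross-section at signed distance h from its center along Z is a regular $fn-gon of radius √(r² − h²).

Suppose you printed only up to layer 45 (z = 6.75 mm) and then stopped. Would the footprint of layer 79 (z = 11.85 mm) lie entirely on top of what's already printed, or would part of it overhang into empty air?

part overhangs

Compare the two slices. At z = 6.75: the r=11 sphere slices to a regular 16-gon of circumradius 10.146 (√(r²−h²) with h=4.25 from center) (area = (16/2)·10.146²·sin(360°/16) = 315.14 mm²); the r=5.5 cylinder at (5.5, 6) gives a regular 16-gon of circumradius 5.5 (constant along its height) (area = (16/2)·5.500²·sin(360°/16) = 92.61 mm²); the cylinder at (11.5, 6.5) is not intersected at this z (z outside [8.5, 21.5]); the cone at (7.5, 5) is absent (z outside [8.5, 24]); After the difference (first − rest): starting from the r=11 sphere (315.14 mm²), the r=5.5 cylinder at (5.5, 6) partially overlaps it — only the 61.11 mm² overlap (of its 92.61 mm²) is removed, clipping the outline — area = 254.03 mm². At z = 11.85: the r=11 sphere slices to a regular 16-gon of circumradius 10.967 (√(r²−h²) with h=0.85 from center) (area = (16/2)·10.967²·sin(360°/16) = 368.23 mm²); the r=5.5 cylinder at (5.5, 6) gives a regular 16-gon of circumradius 5.5 (constant along its height) (area = (16/2)·5.500²·sin(360°/16) = 92.61 mm²); the cylinder at (11.5, 6.5): section is a regular 16-gon, circumradius r=10.5 (area = (16/2)·10.500²·sin(360°/16) = 337.53 mm²); the cone at (7.5, 5) (r1=3.5→r2=0.5) has section circumradius 2.852 here — a regular 16-gon (area = (16/2)·2.852²·sin(360°/16) = 24.89 mm²); Taking the first minus the rest: starting from the r=11 sphere (368.23 mm²), the r=5.5 cylinder at (5.5, 6) partially overlaps it — only the 70.29 mm² overlap (of its 92.61 mm²) is removed, clipping the outline; the r=10.5 cylinder at (11.5, 6.5) partially overlaps it — only the 28.21 mm² overlap (of its 337.53 mm²) is removed, clipping the outline; the cone at (7.5, 5) misses the remaining region (no effect) — area = 269.72 mm². Checking containment: at z = 11.85 the cross-section extends beyond the z = 6.75 cross-section by about 38.23 mm².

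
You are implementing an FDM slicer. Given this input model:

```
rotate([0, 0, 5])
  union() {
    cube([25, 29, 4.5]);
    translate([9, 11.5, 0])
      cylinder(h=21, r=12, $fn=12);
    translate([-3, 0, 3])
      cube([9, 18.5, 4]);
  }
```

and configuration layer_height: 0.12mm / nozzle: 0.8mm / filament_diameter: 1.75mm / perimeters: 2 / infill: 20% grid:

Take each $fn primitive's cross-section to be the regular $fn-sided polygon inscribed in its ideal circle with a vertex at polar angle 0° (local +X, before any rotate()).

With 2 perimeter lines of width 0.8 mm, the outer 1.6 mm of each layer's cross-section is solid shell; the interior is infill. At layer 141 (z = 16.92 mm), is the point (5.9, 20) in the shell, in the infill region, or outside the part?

At z = 16.92 mm: the cube is absent (z outside [0, 4.5]); the r=12 cylinder at (9, 11.5) contributes a regular 12-gon of circumradius 12; the cube at (-3, 0) is not intersected at this z (z outside [3, 7]); Taking the union: only the r=12 cylinder at (9, 11.5) is present, so the union is just that shape — 1 connected region; (rotated 5° about Z; rotation is an isometry so areas/perimeters/island counts are preserved). Overall, the cross-section is a single solid region. Undo the 5° rotation: the query point maps to (7.621, 19.410) in the un-rotated model frame. The nearest boundary edge runs (9.00, 23.50)→(3.00, 21.89); distance from the point to it = 3.59 mm. The point is inside the cross-section and 3.59 mm from the nearest boundary — more than the 1.6 mm shell width (2 × 0.8), so it's in the infill interior.

infill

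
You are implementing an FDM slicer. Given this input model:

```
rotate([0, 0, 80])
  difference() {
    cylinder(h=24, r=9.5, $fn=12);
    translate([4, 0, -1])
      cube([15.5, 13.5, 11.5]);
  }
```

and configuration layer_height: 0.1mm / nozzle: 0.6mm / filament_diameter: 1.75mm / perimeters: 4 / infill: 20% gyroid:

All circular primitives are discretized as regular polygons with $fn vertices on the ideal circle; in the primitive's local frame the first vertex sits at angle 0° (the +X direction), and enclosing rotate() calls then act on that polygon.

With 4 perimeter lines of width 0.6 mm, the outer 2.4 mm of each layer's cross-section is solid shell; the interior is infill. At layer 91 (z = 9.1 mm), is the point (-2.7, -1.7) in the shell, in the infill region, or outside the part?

At z = 9.1 mm: the cylinder: section is a regular 12-gon, circumradius r=9.5; the cube at (4, 0) is present — its section is the full 15.5×13.5 rectangle; Taking the first minus the rest: starting from the r=9.5 cylinder, the 15.5×13.5 cube at (4, 0) partially overlaps it — only the 31.83 mm² overlap (of its 209.25 mm²) is removed, clipping the outline — 1 connected region; (whole slice rotated 80° about Z — lengths, areas and connectivity unchanged). Overall, the cross-section is a single solid region. Undo the 80° rotation: the query point maps to (-2.143, 2.364) in the un-rotated model frame. The nearest boundary edge runs (-8.23, 4.75)→(-4.75, 8.23); distance from the point to it = 5.99 mm. The point is inside the cross-section and 5.99 mm from the nearest boundary — more than the 2.4 mm shell width (4 × 0.6), so it's in the infill interior.

infill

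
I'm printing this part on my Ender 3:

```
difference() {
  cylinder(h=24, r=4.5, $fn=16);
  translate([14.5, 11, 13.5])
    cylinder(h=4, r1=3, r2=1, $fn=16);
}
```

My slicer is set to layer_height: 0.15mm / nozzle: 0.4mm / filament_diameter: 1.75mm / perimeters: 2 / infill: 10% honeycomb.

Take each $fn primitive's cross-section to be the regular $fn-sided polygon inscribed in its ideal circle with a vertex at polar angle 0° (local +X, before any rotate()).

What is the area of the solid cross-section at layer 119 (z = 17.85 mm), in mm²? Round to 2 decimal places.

At z = 17.85 mm: the r=4.5 cylinder gives a regular 16-gon of circumradius 4.5 (constant along its height) (area = (16/2)·4.500²·sin(360°/16) = 61.99 mm²); the cone at (14.5, 11) is not intersected at this z (z outside [13.5, 17.5]); Taking the first minus the rest: none of the subtracted shapes is present at this height, so the r=4.5 cylinder is unchanged — area = 61.99 mm². Overall, the cross-section is a single solid region. Net area = 61.99 mm².

61.99 mm²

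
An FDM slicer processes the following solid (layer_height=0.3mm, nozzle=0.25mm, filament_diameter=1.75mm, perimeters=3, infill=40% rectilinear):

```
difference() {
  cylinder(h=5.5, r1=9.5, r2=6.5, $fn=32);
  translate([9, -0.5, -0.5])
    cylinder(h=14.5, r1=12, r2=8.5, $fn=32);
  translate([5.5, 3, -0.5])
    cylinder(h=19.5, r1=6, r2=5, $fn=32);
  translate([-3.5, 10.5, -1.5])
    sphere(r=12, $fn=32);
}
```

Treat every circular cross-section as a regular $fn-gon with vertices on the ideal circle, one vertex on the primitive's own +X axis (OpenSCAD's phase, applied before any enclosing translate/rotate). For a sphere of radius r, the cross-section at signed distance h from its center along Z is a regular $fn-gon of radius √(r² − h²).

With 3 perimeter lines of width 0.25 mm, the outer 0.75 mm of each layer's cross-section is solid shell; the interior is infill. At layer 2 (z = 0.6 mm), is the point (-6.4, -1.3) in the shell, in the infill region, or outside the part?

shell

At z = 0.6 mm: the cone (r1=9.5→r2=6.5) has section circumradius 9.173 here — a regular 32-gon; the cone at (9, -0.5) (r1=12→r2=8.5) has section circumradius 11.734 here — a regular 32-gon; the cone at (5.5, 3): at t=0.056 of its height the radius interpolates to r₁+(r₂−r₁)t = 5.944, giving a regular 32-gon of that circumradius; the sphere at (-3.5, 10.5): section is a regular 32-gon, circumradius = √(r²−h²) = √(12²−2.1²) = 11.815; Taking the first minus the rest: starting from the cone, the cone at (9, -0.5) partially overlaps it — only the 156.11 mm² overlap (of its 429.82 mm²) is removed, clipping the outline; the cone at (5.5, 3) misses the remaining region (no effect); the r=12 sphere at (-3.5, 10.5) partially overlaps it — only the 60.98 mm² overlap (of its 435.72 mm²) is removed, clipping the outline — 1 connected region. Overall, the cross-section is a single solid region. The nearest boundary edge runs (-8.02, -0.42)→(-5.80, -1.09); distance from the point to it = 0.38 mm. The point is inside the cross-section, 0.38 mm from the nearest boundary — within the 0.75 mm shell band (3 × 0.25).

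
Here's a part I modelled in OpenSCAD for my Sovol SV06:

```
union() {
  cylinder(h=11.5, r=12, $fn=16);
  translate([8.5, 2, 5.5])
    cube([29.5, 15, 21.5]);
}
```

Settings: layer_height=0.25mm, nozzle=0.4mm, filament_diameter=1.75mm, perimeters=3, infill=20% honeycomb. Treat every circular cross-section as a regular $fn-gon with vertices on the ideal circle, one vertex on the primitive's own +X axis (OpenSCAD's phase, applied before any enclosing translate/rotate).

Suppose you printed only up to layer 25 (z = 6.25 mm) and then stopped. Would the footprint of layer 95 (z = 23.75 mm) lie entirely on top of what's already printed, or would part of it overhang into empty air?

entirely on top

Compare the two slices. At z = 6.25: the r=12 cylinder gives a regular 16-gon of circumradius 12 (constant along its height) (area = (16/2)·12.000²·sin(360°/16) = 440.85 mm²); the 29.5×15 cube at (8.5, 2) contributes its full rectangle (area 442.50 mm²); Merging all regions: the regions partially overlap — summed areas 883.35 mm² minus the doubly-counted overlap 12.38 mm² gives 870.97 mm² — area = 870.97 mm². At z = 23.75: the cylinder is absent (z outside [0, 11.5]); the 29.5×15 cube at (8.5, 2) contributes its full rectangle (area 442.50 mm²); Merging all regions: only the 29.5×15 cube at (8.5, 2) is present, so the union is just that shape — area = 442.50 mm². Checking containment: the cross-section at z = 23.75 is a subset of the cross-section at z = 6.25.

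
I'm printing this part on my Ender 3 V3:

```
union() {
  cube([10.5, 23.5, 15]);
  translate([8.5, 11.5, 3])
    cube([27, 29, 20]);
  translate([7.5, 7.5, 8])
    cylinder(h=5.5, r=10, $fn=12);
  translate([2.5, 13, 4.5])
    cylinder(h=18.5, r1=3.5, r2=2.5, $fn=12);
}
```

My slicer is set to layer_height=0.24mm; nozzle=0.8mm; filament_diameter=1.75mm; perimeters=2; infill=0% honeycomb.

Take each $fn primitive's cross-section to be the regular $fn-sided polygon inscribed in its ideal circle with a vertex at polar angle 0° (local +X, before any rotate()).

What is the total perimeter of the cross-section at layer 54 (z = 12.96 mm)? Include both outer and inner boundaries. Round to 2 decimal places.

153.11 mm

At z = 12.96 mm: the cube (footprint 10.5×23.5) is included at this height (perimeter 68.00 mm); the cube at (8.5, 11.5) (footprint 27×29) is included at this height (perimeter 112.00 mm); the r=10 cylinder at (7.5, 7.5) gives a regular 12-gon of circumradius 10 (constant along its height) (perimeter = 2·12·10.000·sin(180°/12) = 62.12 mm); the cone at (2.5, 13) contributes a regular 12-gon of circumradius 3.043 (interpolated between r1=3.5 and r2=2.5 at t=0.457) (perimeter = 2·12·3.043·sin(180°/12) = 18.90 mm); Merging all regions: the regions partially overlap (shared area 243.63 mm²), so the edge portions inside another operand are dropped and the merged outline is re-measured after clipping — boundary = 153.11 mm. Overall, the cross-section is a single solid region. Total boundary length (outer) = 153.11 mm.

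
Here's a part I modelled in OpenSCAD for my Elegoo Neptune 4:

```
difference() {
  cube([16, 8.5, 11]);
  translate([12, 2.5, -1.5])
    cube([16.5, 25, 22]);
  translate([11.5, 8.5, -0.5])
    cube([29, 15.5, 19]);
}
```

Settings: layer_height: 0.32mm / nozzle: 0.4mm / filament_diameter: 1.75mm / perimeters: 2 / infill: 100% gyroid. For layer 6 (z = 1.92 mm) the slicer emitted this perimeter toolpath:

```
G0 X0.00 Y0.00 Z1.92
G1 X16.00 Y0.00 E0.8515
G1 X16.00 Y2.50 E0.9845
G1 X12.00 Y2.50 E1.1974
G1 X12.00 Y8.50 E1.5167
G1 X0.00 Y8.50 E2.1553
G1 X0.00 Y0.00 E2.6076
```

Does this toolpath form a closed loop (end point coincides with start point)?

Start point (G0): (0.00, 0.00). End point (last G1): the path returns to the start — closed.

yes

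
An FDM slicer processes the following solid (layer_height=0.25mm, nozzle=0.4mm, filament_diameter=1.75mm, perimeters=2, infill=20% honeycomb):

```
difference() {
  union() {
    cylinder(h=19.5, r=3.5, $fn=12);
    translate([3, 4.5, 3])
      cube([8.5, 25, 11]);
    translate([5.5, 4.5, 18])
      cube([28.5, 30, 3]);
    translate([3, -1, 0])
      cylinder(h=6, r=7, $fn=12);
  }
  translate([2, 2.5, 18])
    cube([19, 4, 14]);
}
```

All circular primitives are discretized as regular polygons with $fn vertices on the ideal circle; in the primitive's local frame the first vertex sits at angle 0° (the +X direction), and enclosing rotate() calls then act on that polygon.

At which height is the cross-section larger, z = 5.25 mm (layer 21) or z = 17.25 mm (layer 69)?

Layer 21 (z = 5.25): the cylinder: section is a regular 12-gon, circumradius r=3.5 (area = (12/2)·3.500²·sin(360°/12) = 36.75 mm²); the cube at (3, 4.5) (footprint 8.5×25) is included at this height (area 212.50 mm²); the cube at (5.5, 4.5) does not reach this height (z outside [18, 21]); the cylinder at (3, -1): section is a regular 12-gon, circumradius r=7 (area = (12/2)·7.000²·sin(360°/12) = 147.00 mm²); Taking the union: the regions partially overlap — summed areas 396.25 mm² minus the doubly-counted overlap 40.52 mm² gives 355.73 mm² — area = 355.73 mm²; the cube at (2, 2.5) is not intersected at this z (z outside [18, 32]); Subtracting the remaining from the first: none of the subtracted shapes is present at this height, so the result so far is unchanged — area = 355.73 mm². So its area = 355.73 mm². Layer 69 (z = 17.25): the r=3.5 cylinder gives a regular 12-gon of circumradius 3.5 (constant along its height) (area = (12/2)·3.500²·sin(360°/12) = 36.75 mm²); the cube at (3, 4.5) is absent (z outside [3, 14]); the cube at (5.5, 4.5) is not intersected at this z (z outside [18, 21]); the cylinder at (3, -1) is not intersected at this z (z outside [0, 6]); Combining (union): only the r=3.5 cylinder is present, so the union is just that shape — area = 36.75 mm²; the cube at (2, 2.5) does not reach this height (z outside [18, 32]); After the difference (first − rest): none of the subtracted shapes is present at this height, so the result so far is unchanged — area = 36.75 mm². So its area = 36.75 mm². Layer 21 is larger (355.73 vs 36.75 mm²).

layer 21 (z = 5.25 mm)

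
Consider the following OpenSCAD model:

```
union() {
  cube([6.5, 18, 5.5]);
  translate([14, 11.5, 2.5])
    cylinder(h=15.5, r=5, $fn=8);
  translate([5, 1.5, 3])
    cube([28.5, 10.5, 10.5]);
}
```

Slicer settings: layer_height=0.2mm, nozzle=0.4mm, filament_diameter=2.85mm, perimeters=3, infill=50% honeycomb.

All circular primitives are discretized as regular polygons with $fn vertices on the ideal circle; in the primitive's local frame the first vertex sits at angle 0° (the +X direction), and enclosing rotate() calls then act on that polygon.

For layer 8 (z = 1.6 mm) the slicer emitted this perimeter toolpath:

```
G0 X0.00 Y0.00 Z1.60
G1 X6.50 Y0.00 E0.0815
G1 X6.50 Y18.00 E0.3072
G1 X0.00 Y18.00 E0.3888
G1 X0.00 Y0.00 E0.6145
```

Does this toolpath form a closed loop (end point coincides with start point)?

Start point (G0): (0.00, 0.00). End point (last G1): the path returns to the start — closed.

yes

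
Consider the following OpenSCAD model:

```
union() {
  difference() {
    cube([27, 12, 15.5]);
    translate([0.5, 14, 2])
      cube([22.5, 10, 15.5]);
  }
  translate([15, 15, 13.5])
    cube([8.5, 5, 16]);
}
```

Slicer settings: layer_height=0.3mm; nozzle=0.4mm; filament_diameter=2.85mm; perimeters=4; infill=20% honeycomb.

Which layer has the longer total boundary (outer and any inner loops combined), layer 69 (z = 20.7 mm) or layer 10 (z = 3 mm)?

layer 10 (z = 3 mm)

Layer 69 (z = 20.7): the cube is absent (z outside [0, 15.5]); the cube at (0.5, 14) is not intersected at this z (z outside [2, 17.5]); After the difference (first − rest): the first operand is absent here, so nothing remains; the cube at (15, 15) is present — its section is the full 8.5×5 rectangle (perimeter 27.00 mm); Merging all regions: only the 8.5×5 cube at (15, 15) is present, so the union is just that shape — boundary = 27.00 mm. So its perimeter = 27.00 mm. Layer 10 (z = 3): the cube (footprint 27×12) is included at this height (perimeter 78.00 mm); the cube at (0.5, 14) is present — its section is the full 22.5×10 rectangle (perimeter 65.00 mm); Subtracting the remaining from the first: starting from the 27×12 cube, the 22.5×10 cube at (0.5, 14) misses the remaining region (no effect) — boundary = 78.00 mm; the cube at (15, 15) is not intersected at this z (z outside [13.5, 29.5]); Combining (union): only the result so far is present, so the union is just that shape — boundary = 78.00 mm. So its perimeter = 78.00 mm. Layer 10 is larger (78.00 vs 27.00 mm).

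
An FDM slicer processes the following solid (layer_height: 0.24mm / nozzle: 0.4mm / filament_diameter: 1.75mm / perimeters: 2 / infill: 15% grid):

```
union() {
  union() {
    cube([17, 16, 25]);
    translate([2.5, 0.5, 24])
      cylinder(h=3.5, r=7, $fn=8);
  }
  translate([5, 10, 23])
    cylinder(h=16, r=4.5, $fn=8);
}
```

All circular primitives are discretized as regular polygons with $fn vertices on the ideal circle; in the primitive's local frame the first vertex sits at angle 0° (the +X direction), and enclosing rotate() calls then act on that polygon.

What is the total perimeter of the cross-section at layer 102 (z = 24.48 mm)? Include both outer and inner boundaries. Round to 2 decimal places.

79.14 mm

At z = 24.48 mm: the cube is present — its section is the full 17×16 rectangle (perimeter 66.00 mm); the r=7 cylinder at (2.5, 0.5) gives a regular 8-gon of circumradius 7 (constant along its height) (perimeter = 2·8·7.000·sin(180°/8) = 42.86 mm); Combining (union): the regions partially overlap (shared area 55.55 mm²), so the edge portions inside another operand are dropped and the merged outline is re-measured after clipping — boundary = 79.14 mm; the cylinder at (5, 10): section is a regular 8-gon, circumradius r=4.5 (perimeter = 2·8·4.500·sin(180°/8) = 27.55 mm); Merging all regions: the r=4.5 cylinder at (5, 10) lies entirely inside the result so far, so the union is just the result so far — boundary = 79.14 mm. Overall, the cross-section is a single solid region. Total boundary length (outer) = 79.14 mm.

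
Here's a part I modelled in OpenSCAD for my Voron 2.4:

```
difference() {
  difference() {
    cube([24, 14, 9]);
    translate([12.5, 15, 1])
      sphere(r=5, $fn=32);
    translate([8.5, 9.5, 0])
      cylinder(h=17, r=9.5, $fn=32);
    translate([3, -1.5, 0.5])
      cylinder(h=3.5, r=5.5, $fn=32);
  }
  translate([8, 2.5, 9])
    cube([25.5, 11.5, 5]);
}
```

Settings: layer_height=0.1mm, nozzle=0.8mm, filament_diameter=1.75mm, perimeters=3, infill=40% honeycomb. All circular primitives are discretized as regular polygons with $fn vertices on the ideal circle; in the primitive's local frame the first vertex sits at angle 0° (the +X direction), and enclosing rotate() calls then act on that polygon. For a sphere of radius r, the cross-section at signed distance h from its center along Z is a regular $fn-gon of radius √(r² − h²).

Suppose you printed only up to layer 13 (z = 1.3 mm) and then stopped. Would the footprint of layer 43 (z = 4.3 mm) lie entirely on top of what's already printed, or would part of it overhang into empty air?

Compare the two slices. At z = 1.3: the cube is present — its section is the full 24×14 rectangle (area 336.00 mm²); the r=5 sphere at (12.5, 15) slices to a regular 32-gon of circumradius 4.991 (√(r²−h²) with h=0.3 from center) (area = (32/2)·4.991²·sin(360°/32) = 77.76 mm²); the cylinder at (8.5, 9.5): section is a regular 32-gon, circumradius r=9.5 (area = (32/2)·9.500²·sin(360°/32) = 281.71 mm²); the r=5.5 cylinder at (3, -1.5) gives a regular 32-gon of circumradius 5.5 (constant along its height) (area = (32/2)·5.500²·sin(360°/32) = 94.42 mm²); Subtracting the remaining from the first: starting from the 24×14 cube (336.00 mm²), the r=5 sphere at (12.5, 15) partially overlaps it — only the 28.99 mm² overlap (of its 77.76 mm²) is removed, clipping the outline; the r=9.5 cylinder at (8.5, 9.5) partially overlaps it — only the 188.49 mm² overlap (of its 281.71 mm²) is removed, clipping the outline; the r=5.5 cylinder at (3, -1.5) partially overlaps it — only the 11.95 mm² overlap (of its 94.42 mm²) is removed, clipping the outline — area = 106.56 mm²; the cube at (8, 2.5) is not intersected at this z (z outside [9, 14]); After the difference (first − rest): none of the subtracted shapes is present at this height, so that combined region is unchanged — area = 106.56 mm². At z = 4.3: the cube (footprint 24×14) is included at this height (area 336.00 mm²); the r=5 sphere at (12.5, 15) slices to a regular 32-gon of circumradius 3.756 (√(r²−h²) with h=3.3 from center) (area = (32/2)·3.756²·sin(360°/32) = 44.04 mm²); the cylinder at (8.5, 9.5): section is a regular 32-gon, circumradius r=9.5 (area = (32/2)·9.500²·sin(360°/32) = 281.71 mm²); the cylinder at (3, -1.5) does not reach this height (z outside [0.5, 4]); After the difference (first − rest): starting from the 24×14 cube (336.00 mm²), the r=5 sphere at (12.5, 15) partially overlaps it — only the 14.62 mm² overlap (of its 44.04 mm²) is removed, clipping the outline; the r=9.5 cylinder at (8.5, 9.5) partially overlaps it — only the 202.67 mm² overlap (of its 281.71 mm²) is removed, clipping the outline — area = 118.71 mm²; the cube at (8, 2.5) does not reach this height (z outside [9, 14]); Taking the first minus the rest: none of the subtracted shapes is present at this height, so that combined region is unchanged — area = 118.71 mm². Checking containment: at z = 4.3 the cross-section extends beyond the z = 1.3 cross-section by about 12.15 mm².

part overhangs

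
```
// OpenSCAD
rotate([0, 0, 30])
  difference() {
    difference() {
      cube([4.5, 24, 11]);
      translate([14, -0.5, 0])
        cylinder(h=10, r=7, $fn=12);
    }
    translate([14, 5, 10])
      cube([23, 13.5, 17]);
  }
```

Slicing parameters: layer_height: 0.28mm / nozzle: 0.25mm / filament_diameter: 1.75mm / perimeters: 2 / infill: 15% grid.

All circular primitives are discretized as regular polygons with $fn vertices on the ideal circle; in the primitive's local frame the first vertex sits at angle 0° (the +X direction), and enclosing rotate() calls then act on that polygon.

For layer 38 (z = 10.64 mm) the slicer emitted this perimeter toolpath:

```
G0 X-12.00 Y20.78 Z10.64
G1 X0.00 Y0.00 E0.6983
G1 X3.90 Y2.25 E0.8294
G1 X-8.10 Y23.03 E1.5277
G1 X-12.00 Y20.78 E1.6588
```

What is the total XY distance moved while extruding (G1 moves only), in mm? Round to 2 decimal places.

57.00 mm

Sum the Euclidean lengths of each G1 segment: total = 57.00 mm.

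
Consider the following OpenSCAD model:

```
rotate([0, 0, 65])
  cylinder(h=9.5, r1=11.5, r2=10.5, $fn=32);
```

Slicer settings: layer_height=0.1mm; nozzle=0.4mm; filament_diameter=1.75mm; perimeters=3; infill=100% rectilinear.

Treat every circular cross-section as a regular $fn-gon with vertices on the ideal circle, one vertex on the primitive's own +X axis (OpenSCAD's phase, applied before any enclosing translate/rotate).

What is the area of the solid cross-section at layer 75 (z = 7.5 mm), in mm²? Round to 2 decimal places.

358.08 mm²

At z = 7.5 mm: the cone: at t=0.789 of its height the radius interpolates to r₁+(r₂−r₁)t = 10.711, giving a regular 32-gon of that circumradius (area = (32/2)·10.711²·sin(360°/32) = 358.08 mm²); (rotated 65° about Z; rotation is an isometry so areas/perimeters/island counts are preserved). Overall, the cross-section is a single solid region. Net area = 358.08 mm².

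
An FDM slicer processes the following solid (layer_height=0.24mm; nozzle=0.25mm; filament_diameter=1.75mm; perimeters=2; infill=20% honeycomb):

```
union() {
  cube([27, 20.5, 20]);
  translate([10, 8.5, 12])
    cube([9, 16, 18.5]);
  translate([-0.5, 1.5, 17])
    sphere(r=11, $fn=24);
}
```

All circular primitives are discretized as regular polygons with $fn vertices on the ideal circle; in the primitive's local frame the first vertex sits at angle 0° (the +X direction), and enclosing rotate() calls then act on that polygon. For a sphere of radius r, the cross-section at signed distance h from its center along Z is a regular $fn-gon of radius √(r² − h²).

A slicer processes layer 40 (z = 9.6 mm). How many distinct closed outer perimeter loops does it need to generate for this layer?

At z = 9.6 mm: the cube (footprint 27×20.5) is included at this height; the cube at (10, 8.5) does not reach this height (z outside [12, 30.5]); the r=11 sphere at (-0.5, 1.5) contributes a regular 24-gon of circumradius √(11²−7.4²) = 8.139; Merging all regions: the regions partially overlap (shared area 58.69 mm²), so overlapping operands fuse into one piece — 1 connected region. The result has 1 disconnected region.

1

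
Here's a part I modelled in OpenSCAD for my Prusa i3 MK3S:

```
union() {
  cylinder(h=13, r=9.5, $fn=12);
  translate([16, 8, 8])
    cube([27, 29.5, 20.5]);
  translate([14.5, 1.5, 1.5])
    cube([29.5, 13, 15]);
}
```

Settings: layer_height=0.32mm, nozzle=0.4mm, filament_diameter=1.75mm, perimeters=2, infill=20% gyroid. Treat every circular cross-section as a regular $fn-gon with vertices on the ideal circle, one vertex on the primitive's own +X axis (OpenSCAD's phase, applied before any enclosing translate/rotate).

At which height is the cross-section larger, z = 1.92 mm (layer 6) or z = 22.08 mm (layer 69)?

layer 69 (z = 22.08 mm)

Layer 6 (z = 1.92): the r=9.5 cylinder gives a regular 12-gon of circumradius 9.5 (constant along its height) (area = (12/2)·9.500²·sin(360°/12) = 270.75 mm²); the cube at (16, 8) does not reach this height (z outside [8, 28.5]); the 29.5×13 cube at (14.5, 1.5) contributes its full rectangle (area 383.50 mm²); Merging all regions: the 2 present regions are separate (no shared area or edge), so areas and boundary lengths simply add and each stays a separate island — area = 654.25 mm². So its area = 654.25 mm². Layer 69 (z = 22.08): the cylinder is not intersected at this z (z outside [0, 13]); the 27×29.5 cube at (16, 8) contributes its full rectangle (area 796.50 mm²); the cube at (14.5, 1.5) does not reach this height (z outside [1.5, 16.5]); Combining (union): only the 27×29.5 cube at (16, 8) is present, so the union is just that shape — area = 796.50 mm². So its area = 796.50 mm². Layer 69 is larger (796.50 vs 654.25 mm²).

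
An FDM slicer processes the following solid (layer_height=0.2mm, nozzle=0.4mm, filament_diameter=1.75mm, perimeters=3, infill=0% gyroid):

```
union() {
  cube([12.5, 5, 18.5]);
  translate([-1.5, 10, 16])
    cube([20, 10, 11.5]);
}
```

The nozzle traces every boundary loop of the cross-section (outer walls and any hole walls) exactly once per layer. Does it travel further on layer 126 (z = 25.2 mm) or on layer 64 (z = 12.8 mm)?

Layer 126 (z = 25.2): the cube is absent (z outside [0, 18.5]); the cube at (-1.5, 10) (footprint 20×10) is included at this height (perimeter 60.00 mm); Merging all regions: only the 20×10 cube at (-1.5, 10) is present, so the union is just that shape — boundary = 60.00 mm. So its perimeter = 60.00 mm. Layer 64 (z = 12.8): the cube is present — its section is the full 12.5×5 rectangle (perimeter 35.00 mm); the cube at (-1.5, 10) is absent (z outside [16, 27.5]); Merging all regions: only the 12.5×5 cube is present, so the union is just that shape — boundary = 35.00 mm. So its perimeter = 35.00 mm. Layer 126 is larger (60.00 vs 35.00 mm).

layer 126 (z = 25.2 mm)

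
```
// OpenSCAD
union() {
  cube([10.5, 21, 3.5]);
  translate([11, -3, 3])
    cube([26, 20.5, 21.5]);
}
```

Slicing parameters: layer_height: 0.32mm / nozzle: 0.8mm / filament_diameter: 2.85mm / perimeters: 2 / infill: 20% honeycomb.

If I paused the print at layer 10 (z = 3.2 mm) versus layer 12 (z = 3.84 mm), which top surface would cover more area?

layer 10 (z = 3.2 mm)

Layer 10 (z = 3.2): the cube is present — its section is the full 10.5×21 rectangle (area 220.50 mm²); the cube at (11, -3) is present — its section is the full 26×20.5 rectangle (area 533.00 mm²); Taking the union: the 2 present regions are separate (no shared area or edge), so areas and boundary lengths simply add and each stays a separate island — area = 753.50 mm². So its area = 753.50 mm². Layer 12 (z = 3.84): the cube is absent (z outside [0, 3.5]); the cube at (11, -3) is present — its section is the full 26×20.5 rectangle (area 533.00 mm²); Taking the union: only the 26×20.5 cube at (11, -3) is present, so the union is just that shape — area = 533.00 mm². So its area = 533.00 mm². Layer 10 is larger (753.50 vs 533.00 mm²).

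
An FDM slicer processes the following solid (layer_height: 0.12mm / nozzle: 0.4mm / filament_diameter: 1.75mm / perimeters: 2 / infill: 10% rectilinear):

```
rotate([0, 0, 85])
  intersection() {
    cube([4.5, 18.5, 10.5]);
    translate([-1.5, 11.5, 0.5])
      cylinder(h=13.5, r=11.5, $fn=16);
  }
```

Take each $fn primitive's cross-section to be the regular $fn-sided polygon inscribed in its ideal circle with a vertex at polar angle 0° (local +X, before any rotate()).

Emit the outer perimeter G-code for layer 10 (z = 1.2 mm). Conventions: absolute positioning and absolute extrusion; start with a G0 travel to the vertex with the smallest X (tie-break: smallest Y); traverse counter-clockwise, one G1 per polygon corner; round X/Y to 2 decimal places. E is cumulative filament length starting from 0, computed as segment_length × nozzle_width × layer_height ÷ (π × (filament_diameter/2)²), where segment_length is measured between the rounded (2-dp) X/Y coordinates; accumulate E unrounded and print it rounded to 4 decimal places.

At z = 1.2 mm: the cube is present — its section is the full 4.5×18.5 rectangle; the r=11.5 cylinder at (-1.5, 11.5) contributes a regular 16-gon of circumradius 11.5; After intersecting: the r=11.5 cylinder at (-1.5, 11.5) partially overlaps the 4.5×18.5 cube; clipping to the common part keeps 79.29 mm² — 1 connected region; (whole slice rotated 85° about Z — lengths, areas and connectivity unchanged). The outline is a single polygon with 5 vertices. Extrusion per mm of travel: 0.4 × 0.12 / (π × 0.875²) = 0.019956. Accumulating E over each segment gives final E = 0.8809.

G0 X-18.43 Y1.61 Z1.20
G1 X-0.30 Y0.03 E0.3632
G1 X-0.62 Y2.97 E0.4222
G1 X-1.54 Y4.65 E0.4604
G1 X-18.04 Y6.10 E0.7910
G1 X-18.43 Y1.61 E0.8809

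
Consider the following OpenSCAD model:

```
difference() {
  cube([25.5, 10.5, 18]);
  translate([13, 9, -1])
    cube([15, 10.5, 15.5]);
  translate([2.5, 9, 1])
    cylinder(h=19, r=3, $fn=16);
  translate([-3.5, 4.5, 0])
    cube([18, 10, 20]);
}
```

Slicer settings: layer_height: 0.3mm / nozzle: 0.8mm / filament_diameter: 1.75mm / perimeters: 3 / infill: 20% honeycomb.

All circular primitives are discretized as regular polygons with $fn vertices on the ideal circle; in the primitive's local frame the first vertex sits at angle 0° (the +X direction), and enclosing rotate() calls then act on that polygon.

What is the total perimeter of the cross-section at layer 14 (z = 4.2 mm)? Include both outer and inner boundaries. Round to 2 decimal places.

At z = 4.2 mm: the cube is present — its section is the full 25.5×10.5 rectangle (perimeter 72.00 mm); the 15×10.5 cube at (13, 9) contributes its full rectangle (perimeter 51.00 mm); the cylinder at (2.5, 9): section is a regular 16-gon, circumradius r=3 (perimeter = 2·16·3.000·sin(180°/16) = 18.73 mm); the 18×10 cube at (-3.5, 4.5) contributes its full rectangle (perimeter 56.00 mm); Taking the first minus the rest: starting from the 25.5×10.5 cube, the 15×10.5 cube at (13, 9) partially overlaps it — only the 18.75 mm² overlap (of its 157.50 mm²) is removed, clipping the outline; the r=3 cylinder at (2.5, 9) partially overlaps it — only the 21.28 mm² overlap (of its 27.55 mm²) is removed, clipping the outline; the 18×10 cube at (-3.5, 4.5) partially overlaps it — only the 63.47 mm² overlap (of its 180.00 mm²) is removed, clipping the outline — boundary = 69.00 mm. Overall, the cross-section is a single solid region. Total boundary length (outer) = 69.00 mm.

69.00 mm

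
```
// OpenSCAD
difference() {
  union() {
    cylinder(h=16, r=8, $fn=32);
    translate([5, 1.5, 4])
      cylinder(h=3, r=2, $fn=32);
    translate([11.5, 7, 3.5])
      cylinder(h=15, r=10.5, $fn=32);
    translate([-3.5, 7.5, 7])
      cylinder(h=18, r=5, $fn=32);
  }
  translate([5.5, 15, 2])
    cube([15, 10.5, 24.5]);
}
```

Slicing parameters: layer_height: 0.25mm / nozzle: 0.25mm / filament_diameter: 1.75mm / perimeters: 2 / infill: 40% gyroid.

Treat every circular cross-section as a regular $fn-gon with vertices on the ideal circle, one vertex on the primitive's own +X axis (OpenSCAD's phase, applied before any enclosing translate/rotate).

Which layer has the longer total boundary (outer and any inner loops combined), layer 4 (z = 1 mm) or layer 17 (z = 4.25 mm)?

Layer 4 (z = 1): the r=8 cylinder contributes a regular 32-gon of circumradius 8 (perimeter = 2·32·8.000·sin(180°/32) = 50.18 mm); the cylinder at (5, 1.5) is not intersected at this z (z outside [4, 7]); the cylinder at (11.5, 7) is not intersected at this z (z outside [3.5, 18.5]); the cylinder at (-3.5, 7.5) is absent (z outside [7, 25]); Merging all regions: only the r=8 cylinder is present, so the union is just that shape — boundary = 50.18 mm; the cube at (5.5, 15) does not reach this height (z outside [2, 26.5]); Taking the first minus the rest: none of the subtracted shapes is present at this height, so that combined region is unchanged — boundary = 50.18 mm. So its perimeter = 50.18 mm. Layer 17 (z = 4.25): the r=8 cylinder gives a regular 32-gon of circumradius 8 (constant along its height) (perimeter = 2·32·8.000·sin(180°/32) = 50.18 mm); the cylinder at (5, 1.5): section is a regular 32-gon, circumradius r=2 (perimeter = 2·32·2.000·sin(180°/32) = 12.55 mm); the r=10.5 cylinder at (11.5, 7) gives a regular 32-gon of circumradius 10.5 (constant along its height) (perimeter = 2·32·10.500·sin(180°/32) = 65.87 mm); the cylinder at (-3.5, 7.5) is not intersected at this z (z outside [7, 25]); Combining (union): the regions partially overlap (shared area 55.01 mm²), so the edge portions inside another operand are dropped and the merged outline is re-measured after clipping — boundary = 88.57 mm; the cube at (5.5, 15) (footprint 15×10.5) is included at this height (perimeter 51.00 mm); After the difference (first − rest): starting from that combined region, the 15×10.5 cube at (5.5, 15) partially overlaps it — only the 22.55 mm² overlap (of its 157.50 mm²) is removed, clipping the outline — boundary = 88.17 mm. So its perimeter = 88.17 mm. Layer 17 is larger (88.17 vs 50.18 mm).

layer 17 (z = 4.25 mm)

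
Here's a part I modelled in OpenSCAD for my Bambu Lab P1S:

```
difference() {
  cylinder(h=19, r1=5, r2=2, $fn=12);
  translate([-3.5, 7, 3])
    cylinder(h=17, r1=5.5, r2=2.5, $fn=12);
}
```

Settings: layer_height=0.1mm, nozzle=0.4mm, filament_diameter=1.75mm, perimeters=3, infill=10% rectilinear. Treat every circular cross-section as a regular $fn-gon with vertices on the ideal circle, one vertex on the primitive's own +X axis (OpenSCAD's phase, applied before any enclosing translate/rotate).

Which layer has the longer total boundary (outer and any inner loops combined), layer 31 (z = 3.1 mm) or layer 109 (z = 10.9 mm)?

layer 31 (z = 3.1 mm)

Layer 31 (z = 3.1): the cone contributes a regular 12-gon of circumradius 4.511 (interpolated between r1=5 and r2=2 at t=0.163) (perimeter = 2·12·4.511·sin(180°/12) = 28.02 mm); the cone at (-3.5, 7): at t=0.006 of its height the radius interpolates to r₁+(r₂−r₁)t = 5.482, giving a regular 12-gon of that circumradius (perimeter = 2·12·5.482·sin(180°/12) = 34.05 mm); Taking the first minus the rest: starting from the cone, the cone at (-3.5, 7) partially overlaps it — only the 7.71 mm² overlap (of its 90.17 mm²) is removed, clipping the outline — boundary = 27.68 mm. So its perimeter = 27.68 mm. Layer 109 (z = 10.9): the cone (r1=5→r2=2) has section circumradius 3.279 here — a regular 12-gon (perimeter = 2·12·3.279·sin(180°/12) = 20.37 mm); the cone at (-3.5, 7) (r1=5.5→r2=2.5) has section circumradius 4.106 here — a regular 12-gon (perimeter = 2·12·4.106·sin(180°/12) = 25.50 mm); Taking the first minus the rest: starting from the cone, the cone at (-3.5, 7) misses the remaining region (no effect) — boundary = 20.37 mm. So its perimeter = 20.37 mm. Layer 31 is larger (27.68 vs 20.37 mm).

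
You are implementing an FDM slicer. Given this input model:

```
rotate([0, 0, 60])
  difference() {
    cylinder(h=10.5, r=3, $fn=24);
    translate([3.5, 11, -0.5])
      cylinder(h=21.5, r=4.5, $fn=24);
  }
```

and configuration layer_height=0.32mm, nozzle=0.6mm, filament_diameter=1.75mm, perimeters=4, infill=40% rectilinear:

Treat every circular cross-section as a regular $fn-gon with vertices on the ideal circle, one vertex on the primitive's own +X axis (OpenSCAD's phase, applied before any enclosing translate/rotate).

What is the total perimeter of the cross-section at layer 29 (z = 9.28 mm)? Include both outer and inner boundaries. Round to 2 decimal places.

18.80 mm

At z = 9.28 mm: the r=3 cylinder contributes a regular 24-gon of circumradius 3 (perimeter = 2·24·3.000·sin(180°/24) = 18.80 mm); the r=4.5 cylinder at (3.5, 11) gives a regular 24-gon of circumradius 4.5 (constant along its height) (perimeter = 2·24·4.500·sin(180°/24) = 28.19 mm); After the difference (first − rest): starting from the r=3 cylinder, the r=4.5 cylinder at (3.5, 11) misses the remaining region (no effect) — boundary = 18.80 mm; (rotated 60° about Z; rotation is an isometry so areas/perimeters/island counts are preserved). Overall, the cross-section is a single solid region. Total boundary length (outer) = 18.80 mm.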